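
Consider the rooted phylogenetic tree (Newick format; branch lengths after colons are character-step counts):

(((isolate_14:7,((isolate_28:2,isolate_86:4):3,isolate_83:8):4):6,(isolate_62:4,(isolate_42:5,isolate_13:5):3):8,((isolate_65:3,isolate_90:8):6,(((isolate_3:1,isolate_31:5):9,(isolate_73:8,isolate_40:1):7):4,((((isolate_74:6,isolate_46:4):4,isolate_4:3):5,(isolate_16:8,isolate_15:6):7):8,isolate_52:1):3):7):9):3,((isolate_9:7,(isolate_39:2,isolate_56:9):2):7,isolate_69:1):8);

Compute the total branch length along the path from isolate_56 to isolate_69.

The path runs isolate_56 → … → MRCA → … → isolate_69; the MRCA is the node subtending ((isolate_9,(isolate_39,isolate_56)),isolate_69).
Branch lengths along that path: 9 + 2 + 7 + 1 = 19.

19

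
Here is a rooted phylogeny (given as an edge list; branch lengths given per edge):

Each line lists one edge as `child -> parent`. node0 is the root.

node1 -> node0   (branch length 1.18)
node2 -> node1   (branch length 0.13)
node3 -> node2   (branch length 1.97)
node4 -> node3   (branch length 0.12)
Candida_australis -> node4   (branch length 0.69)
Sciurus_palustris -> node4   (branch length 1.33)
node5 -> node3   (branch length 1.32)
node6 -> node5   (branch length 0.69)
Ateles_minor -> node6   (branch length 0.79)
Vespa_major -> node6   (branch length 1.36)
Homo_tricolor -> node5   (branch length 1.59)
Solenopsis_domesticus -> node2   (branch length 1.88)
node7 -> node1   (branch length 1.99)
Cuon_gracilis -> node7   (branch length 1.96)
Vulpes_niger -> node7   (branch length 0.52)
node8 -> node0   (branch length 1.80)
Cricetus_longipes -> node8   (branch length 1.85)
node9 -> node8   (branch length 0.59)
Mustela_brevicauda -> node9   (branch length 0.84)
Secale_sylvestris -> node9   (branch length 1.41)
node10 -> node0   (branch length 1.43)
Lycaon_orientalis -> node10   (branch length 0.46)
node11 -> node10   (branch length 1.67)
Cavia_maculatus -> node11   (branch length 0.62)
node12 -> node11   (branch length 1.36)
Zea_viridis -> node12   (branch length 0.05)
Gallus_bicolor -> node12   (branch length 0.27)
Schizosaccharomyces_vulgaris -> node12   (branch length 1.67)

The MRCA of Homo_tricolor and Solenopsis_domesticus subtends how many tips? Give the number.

6

The MRCA of Homo_tricolor and Solenopsis_domesticus is the node subtending (((Candida_australis,Sciurus_palustris),((Ateles_minor,Vespa_major),Homo_tricolor)),Solenopsis_domesticus).
That clade contains 6 terminal taxa: Ateles_minor, Candida_australis, Homo_tricolor, Sciurus_palustris, Solenopsis_domesticus, Vespa_major.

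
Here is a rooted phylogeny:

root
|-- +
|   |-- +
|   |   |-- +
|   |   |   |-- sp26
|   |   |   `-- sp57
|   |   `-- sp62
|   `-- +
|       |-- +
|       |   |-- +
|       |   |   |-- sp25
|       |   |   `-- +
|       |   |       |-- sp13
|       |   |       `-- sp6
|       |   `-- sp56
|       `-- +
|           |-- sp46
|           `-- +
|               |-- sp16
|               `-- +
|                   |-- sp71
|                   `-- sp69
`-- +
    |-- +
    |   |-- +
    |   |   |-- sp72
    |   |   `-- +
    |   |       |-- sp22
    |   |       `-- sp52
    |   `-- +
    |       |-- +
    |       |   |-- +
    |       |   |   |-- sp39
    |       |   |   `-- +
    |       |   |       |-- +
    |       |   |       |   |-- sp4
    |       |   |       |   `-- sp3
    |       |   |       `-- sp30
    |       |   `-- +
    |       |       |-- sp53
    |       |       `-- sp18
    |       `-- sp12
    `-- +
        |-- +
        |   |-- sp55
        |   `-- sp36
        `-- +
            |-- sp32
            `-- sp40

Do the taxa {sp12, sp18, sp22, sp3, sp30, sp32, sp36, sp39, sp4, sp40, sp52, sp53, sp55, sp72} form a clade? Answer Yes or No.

The most recent common ancestor of these taxa subtends (((sp72,(sp22,sp52)),(((sp39,((sp4,sp3),sp30)),(sp53,sp18)),sp12)),((sp55,sp36),(sp32,sp40))).
That clade has exactly 14 tips — every listed taxon and nothing else — so the group is monophyletic.

Yes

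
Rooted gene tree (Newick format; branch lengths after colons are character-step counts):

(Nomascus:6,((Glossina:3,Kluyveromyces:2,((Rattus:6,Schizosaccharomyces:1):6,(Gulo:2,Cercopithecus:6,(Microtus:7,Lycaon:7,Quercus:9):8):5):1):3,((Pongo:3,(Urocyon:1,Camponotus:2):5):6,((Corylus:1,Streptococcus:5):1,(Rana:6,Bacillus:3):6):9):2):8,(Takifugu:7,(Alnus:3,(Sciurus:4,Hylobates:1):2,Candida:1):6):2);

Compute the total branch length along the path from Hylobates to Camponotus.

34

The path runs Hylobates → … → MRCA → … → Camponotus; the MRCA is the root of the tree.
Branch lengths along that path: 1 + 2 + 6 + 2 + 8 + 2 + 6 + 5 + 2 = 34.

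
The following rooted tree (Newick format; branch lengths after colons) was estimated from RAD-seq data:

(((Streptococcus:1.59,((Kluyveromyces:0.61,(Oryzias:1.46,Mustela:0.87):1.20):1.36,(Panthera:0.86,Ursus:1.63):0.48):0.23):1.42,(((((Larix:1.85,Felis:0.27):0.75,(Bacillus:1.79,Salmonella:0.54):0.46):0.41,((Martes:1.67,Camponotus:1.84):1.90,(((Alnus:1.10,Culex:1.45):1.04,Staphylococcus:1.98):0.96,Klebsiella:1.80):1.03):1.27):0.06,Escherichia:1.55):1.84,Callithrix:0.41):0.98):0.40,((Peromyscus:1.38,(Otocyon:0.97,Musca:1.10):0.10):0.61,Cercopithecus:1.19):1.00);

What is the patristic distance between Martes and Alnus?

7.70

The path runs Martes → … → MRCA → … → Alnus; the MRCA is the node subtending ((Martes,Camponotus),(((Alnus,Culex),Staphylococcus),Klebsiella)).
Branch lengths along that path: 1.67 + 1.90 + 1.03 + 0.96 + 1.04 + 1.10 = 7.70.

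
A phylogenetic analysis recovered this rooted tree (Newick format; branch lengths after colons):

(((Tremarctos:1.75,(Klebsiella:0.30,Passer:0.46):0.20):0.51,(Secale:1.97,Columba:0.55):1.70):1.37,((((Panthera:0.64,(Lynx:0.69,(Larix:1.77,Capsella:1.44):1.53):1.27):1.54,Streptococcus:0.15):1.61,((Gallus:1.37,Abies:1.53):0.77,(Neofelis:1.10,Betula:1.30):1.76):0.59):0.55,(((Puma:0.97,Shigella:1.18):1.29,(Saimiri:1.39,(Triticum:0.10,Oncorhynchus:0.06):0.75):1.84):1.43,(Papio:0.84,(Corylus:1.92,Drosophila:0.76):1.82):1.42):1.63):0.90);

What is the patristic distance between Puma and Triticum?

4.95

The path runs Puma → … → MRCA → … → Triticum; the MRCA is the node subtending ((Puma,Shigella),(Saimiri,(Triticum,Oncorhynchus))).
Branch lengths along that path: 0.97 + 1.29 + 1.84 + 0.75 + 0.10 = 4.95.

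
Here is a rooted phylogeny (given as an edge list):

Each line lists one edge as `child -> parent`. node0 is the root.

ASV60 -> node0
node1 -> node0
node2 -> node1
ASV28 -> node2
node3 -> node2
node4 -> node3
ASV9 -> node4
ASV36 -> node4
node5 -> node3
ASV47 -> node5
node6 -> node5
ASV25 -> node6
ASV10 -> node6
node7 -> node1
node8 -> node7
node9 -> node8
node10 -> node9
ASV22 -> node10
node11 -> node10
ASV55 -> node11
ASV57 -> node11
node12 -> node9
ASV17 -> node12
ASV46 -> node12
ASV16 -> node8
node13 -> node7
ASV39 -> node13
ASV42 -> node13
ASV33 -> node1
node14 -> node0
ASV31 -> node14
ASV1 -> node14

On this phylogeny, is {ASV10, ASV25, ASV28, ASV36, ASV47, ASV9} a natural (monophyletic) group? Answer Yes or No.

The most recent common ancestor of these taxa subtends (ASV28,((ASV9,ASV36),(ASV47,(ASV25,ASV10)))).
That clade has exactly 6 tips — every listed taxon and nothing else — so the group is monophyletic.

Yes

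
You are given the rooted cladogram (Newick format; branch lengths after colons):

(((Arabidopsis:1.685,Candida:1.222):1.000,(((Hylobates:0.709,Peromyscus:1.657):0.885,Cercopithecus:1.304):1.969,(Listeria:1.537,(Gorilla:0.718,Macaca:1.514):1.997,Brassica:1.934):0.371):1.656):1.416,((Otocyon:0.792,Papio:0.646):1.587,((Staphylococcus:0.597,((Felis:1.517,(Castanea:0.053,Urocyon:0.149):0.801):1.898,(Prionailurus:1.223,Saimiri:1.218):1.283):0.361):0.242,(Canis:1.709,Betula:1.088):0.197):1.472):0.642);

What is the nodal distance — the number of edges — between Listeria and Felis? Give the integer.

10

The MRCA of Listeria and Felis is the root of the tree.
From Listeria up to that node: 4 branches. From Felis up to the same node: 6 branches. Total: 4 + 6 = 10.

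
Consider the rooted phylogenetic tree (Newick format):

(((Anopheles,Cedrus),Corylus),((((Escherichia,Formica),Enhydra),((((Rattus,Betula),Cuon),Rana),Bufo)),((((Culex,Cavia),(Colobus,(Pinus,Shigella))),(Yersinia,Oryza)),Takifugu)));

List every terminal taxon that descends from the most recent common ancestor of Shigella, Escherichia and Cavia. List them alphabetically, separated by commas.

Betula, Bufo, Cavia, Colobus, Culex, Cuon, Enhydra, Escherichia, Formica, Oryza, Pinus, Rana, Rattus, Shigella, Takifugu, Yersinia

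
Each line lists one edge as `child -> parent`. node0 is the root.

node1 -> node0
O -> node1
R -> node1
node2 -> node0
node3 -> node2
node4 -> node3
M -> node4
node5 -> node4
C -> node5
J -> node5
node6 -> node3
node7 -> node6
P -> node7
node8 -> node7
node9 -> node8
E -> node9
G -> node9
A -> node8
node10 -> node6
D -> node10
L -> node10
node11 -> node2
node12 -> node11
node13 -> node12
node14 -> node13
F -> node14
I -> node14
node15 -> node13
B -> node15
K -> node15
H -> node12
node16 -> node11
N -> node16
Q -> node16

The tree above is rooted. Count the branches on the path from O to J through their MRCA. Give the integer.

7

The MRCA of O and J is the root of the tree.
From O up to that node: 2 branches. From J up to the same node: 5 branches. Total: 2 + 5 = 7.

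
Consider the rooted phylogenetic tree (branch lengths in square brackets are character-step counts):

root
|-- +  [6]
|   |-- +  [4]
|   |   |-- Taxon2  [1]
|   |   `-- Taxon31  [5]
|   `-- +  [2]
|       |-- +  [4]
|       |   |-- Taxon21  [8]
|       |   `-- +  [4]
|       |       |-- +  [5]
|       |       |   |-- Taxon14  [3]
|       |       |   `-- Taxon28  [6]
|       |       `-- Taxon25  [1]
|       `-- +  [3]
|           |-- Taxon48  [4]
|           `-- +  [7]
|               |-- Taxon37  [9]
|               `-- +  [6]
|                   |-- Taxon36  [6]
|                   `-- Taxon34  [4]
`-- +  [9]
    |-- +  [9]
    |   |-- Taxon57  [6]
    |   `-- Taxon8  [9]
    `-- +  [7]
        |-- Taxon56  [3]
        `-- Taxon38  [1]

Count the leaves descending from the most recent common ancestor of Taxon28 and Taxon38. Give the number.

14

The MRCA of Taxon28 and Taxon38 is the root, so the clade is the entire tree.
That clade contains 14 terminal taxa: Taxon14, Taxon2, Taxon21, Taxon25, Taxon28, Taxon31, Taxon34, Taxon36, Taxon37, Taxon38, Taxon48, Taxon56, Taxon57, Taxon8.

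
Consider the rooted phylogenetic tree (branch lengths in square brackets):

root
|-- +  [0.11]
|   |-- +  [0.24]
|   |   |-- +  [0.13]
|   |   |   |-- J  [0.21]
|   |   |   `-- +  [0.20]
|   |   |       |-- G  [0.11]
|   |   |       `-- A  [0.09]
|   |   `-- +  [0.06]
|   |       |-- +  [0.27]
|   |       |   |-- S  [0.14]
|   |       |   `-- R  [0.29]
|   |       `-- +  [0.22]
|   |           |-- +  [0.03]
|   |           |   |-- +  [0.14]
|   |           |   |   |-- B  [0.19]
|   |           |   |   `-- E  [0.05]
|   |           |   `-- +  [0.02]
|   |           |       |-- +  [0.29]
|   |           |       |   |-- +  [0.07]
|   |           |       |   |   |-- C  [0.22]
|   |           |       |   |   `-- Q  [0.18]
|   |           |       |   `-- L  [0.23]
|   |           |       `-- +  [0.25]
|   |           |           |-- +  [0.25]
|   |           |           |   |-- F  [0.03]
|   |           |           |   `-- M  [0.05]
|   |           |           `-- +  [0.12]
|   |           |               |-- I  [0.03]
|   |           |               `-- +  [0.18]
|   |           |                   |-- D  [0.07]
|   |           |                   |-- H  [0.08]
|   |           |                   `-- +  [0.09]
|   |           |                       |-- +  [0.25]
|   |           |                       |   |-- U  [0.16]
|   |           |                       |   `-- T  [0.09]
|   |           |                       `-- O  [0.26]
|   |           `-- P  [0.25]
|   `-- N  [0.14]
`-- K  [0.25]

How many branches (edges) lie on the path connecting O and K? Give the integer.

12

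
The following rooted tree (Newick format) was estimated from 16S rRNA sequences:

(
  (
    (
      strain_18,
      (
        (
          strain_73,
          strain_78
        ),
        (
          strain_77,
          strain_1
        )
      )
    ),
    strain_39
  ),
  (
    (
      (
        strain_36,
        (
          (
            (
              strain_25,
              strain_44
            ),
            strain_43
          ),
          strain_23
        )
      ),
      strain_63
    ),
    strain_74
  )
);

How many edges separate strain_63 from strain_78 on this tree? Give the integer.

The MRCA of strain_63 and strain_78 is the root of the tree.
From strain_63 up to that node: 3 branches. From strain_78 up to the same node: 5 branches. Total: 3 + 5 = 8.

8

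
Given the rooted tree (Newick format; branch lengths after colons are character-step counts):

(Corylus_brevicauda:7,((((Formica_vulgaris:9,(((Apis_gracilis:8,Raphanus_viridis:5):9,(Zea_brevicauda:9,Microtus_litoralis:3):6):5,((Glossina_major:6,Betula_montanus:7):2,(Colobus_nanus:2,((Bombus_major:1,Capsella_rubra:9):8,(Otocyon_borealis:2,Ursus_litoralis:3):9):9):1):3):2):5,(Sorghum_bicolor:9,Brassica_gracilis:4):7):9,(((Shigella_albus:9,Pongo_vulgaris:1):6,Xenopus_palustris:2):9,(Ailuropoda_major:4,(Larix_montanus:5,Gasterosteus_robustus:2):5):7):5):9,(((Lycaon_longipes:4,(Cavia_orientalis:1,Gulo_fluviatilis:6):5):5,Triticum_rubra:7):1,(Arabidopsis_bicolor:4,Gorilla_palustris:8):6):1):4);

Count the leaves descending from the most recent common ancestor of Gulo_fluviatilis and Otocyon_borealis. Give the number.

The MRCA of Gulo_fluviatilis and Otocyon_borealis is the node subtending ((((Formica_vulgaris,(((Apis_gracilis,Raphanus_viridis),(Zea_brevicauda,Microtus_litoralis)),((Glossina_major,Betula_montanus),(Colobus_nanus,((Bombus_major,Capsella_rubra),(Otocyon_borealis,Ursus_litoralis)))))),(Sorghum_bicolor,Brassica_gracilis)),(((Shigella_albus,Pongo_vulgaris),Xenopus_palustris),(Ailuropoda_major,(Larix_montanus,Gasterosteus_robustus)))),(((Lycaon_longipes,(Cavia_orientalis,Gulo_fluviatilis)),Triticum_rubra),(Arabidopsis_bicolor,Gorilla_palustris))).
That clade contains 26 terminal taxa: Ailuropoda_major, Apis_gracilis, Arabidopsis_bicolor, Betula_montanus, Bombus_major, Brassica_gracilis, Capsella_rubra, Cavia_orientalis, Colobus_nanus, Formica_vulgaris, Gasterosteus_robustus, Glossina_major, Gorilla_palustris, Gulo_fluviatilis, Larix_montanus, Lycaon_longipes, Microtus_litoralis, Otocyon_borealis, Pongo_vulgaris, Raphanus_viridis, Shigella_albus, Sorghum_bicolor, Triticum_rubra, Ursus_litoralis, Xenopus_palustris, Zea_brevicauda.

26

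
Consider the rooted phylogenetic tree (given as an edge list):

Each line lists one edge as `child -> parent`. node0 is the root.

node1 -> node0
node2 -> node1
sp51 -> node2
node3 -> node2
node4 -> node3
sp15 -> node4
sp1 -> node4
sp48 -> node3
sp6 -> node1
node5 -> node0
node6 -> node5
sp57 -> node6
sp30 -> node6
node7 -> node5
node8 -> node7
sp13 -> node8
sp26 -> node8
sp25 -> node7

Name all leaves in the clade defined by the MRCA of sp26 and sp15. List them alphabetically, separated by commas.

sp1, sp13, sp15, sp25, sp26, sp30, sp48, sp51, sp57, sp6

Tracing sp26: it sits inside (sp13,sp26).
Tracing sp15: it sits inside (sp15,sp1).
The smallest clade enclosing both is the whole tree (their MRCA is the root), so the answer is all 10 tips in alphabetical order.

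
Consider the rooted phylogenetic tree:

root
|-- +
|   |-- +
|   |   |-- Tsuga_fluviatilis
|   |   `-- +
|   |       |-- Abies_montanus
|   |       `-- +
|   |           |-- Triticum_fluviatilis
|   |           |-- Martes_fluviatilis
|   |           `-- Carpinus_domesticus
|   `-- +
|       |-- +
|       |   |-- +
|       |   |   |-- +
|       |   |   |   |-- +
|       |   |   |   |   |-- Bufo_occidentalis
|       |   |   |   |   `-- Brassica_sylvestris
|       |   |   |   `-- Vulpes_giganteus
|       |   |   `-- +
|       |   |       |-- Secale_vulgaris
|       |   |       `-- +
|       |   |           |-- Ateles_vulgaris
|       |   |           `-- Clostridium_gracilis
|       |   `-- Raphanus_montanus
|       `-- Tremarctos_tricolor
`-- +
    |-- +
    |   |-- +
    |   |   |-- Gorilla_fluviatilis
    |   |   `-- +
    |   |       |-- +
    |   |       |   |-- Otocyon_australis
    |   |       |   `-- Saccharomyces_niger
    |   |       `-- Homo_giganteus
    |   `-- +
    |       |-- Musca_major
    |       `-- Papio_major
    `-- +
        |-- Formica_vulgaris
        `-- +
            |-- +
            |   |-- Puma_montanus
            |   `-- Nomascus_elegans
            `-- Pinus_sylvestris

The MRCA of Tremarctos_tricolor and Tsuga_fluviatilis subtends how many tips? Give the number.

The MRCA of Tremarctos_tricolor and Tsuga_fluviatilis is the node subtending ((Tsuga_fluviatilis,(Abies_montanus,(Triticum_fluviatilis,Martes_fluviatilis,Carpinus_domesticus))),(((((Bufo_occidentalis,Brassica_sylvestris),Vulpes_giganteus),(Secale_vulgaris,(Ateles_vulgaris,Clostridium_gracilis))),Raphanus_montanus),Tremarctos_tricolor)).
That clade contains 13 terminal taxa: Abies_montanus, Ateles_vulgaris, Brassica_sylvestris, Bufo_occidentalis, Carpinus_domesticus, Clostridium_gracilis, Martes_fluviatilis, Raphanus_montanus, Secale_vulgaris, Tremarctos_tricolor, Triticum_fluviatilis, Tsuga_fluviatilis, Vulpes_giganteus.

13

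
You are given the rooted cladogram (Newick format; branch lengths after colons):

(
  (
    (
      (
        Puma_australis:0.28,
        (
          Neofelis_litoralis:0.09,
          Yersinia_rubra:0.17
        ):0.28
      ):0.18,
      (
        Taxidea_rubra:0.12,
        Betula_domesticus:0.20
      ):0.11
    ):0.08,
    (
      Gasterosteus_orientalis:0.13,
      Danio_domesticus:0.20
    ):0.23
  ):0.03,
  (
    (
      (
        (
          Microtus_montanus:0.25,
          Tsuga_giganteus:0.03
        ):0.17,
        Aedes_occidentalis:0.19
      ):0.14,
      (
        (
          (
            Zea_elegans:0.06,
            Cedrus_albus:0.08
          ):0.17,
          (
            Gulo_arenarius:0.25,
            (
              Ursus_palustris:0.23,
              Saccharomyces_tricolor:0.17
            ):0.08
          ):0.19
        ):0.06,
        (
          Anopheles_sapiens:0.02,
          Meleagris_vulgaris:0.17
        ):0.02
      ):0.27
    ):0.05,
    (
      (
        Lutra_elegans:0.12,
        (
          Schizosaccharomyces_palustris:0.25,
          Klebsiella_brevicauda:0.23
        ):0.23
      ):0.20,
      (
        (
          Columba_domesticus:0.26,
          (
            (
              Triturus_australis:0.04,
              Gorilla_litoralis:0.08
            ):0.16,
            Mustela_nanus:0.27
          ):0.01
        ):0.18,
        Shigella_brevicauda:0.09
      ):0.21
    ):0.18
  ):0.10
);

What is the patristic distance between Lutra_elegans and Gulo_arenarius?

The path runs Lutra_elegans → … → MRCA → … → Gulo_arenarius; the MRCA is the node subtending ((((Microtus_montanus,Tsuga_giganteus),Aedes_occidentalis),(((Zea_elegans,Cedrus_albus),(Gulo_arenarius,(Ursus_palustris,Saccharomyces_tricolor))),(Anopheles_sapiens,Meleagris_vulgaris))),((Lutra_elegans,(Schizosaccharomyces_palustris,Klebsiella_brevicauda)),((Columba_domesticus,((Triturus_australis,Gorilla_litoralis),Mustela_nanus)),Shigella_brevicauda))).
Branch lengths along that path: 0.12 + 0.20 + 0.18 + 0.05 + 0.27 + 0.06 + 0.19 + 0.25 = 1.32.

1.32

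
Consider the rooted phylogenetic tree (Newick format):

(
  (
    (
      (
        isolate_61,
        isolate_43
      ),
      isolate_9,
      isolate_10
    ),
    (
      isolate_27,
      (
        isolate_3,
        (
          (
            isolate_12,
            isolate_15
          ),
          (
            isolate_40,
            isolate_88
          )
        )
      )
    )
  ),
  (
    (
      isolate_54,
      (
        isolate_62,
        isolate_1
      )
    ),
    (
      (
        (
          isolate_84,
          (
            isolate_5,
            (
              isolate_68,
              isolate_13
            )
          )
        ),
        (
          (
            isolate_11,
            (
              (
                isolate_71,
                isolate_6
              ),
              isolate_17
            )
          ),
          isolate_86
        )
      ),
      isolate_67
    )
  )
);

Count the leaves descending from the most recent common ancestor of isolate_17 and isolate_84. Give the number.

9

The MRCA of isolate_17 and isolate_84 is the node subtending ((isolate_84,(isolate_5,(isolate_68,isolate_13))),((isolate_11,((isolate_71,isolate_6),isolate_17)),isolate_86)).
That clade contains 9 terminal taxa: isolate_11, isolate_13, isolate_17, isolate_5, isolate_6, isolate_68, isolate_71, isolate_84, isolate_86.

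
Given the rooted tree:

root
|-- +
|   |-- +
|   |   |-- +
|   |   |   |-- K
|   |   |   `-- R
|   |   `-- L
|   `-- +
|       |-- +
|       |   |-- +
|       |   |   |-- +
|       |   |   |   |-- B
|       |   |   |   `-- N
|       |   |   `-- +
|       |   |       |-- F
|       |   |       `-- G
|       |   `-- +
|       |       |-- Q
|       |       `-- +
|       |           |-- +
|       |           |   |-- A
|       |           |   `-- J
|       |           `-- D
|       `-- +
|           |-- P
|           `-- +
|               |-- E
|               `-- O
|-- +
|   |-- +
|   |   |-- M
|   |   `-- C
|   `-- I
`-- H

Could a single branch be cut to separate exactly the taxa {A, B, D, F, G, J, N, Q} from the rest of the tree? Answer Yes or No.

Yes

The most recent common ancestor of these taxa subtends (((B,N),(F,G)),(Q,((A,J),D))).
That clade has exactly 8 tips — every listed taxon and nothing else — so the group is monophyletic.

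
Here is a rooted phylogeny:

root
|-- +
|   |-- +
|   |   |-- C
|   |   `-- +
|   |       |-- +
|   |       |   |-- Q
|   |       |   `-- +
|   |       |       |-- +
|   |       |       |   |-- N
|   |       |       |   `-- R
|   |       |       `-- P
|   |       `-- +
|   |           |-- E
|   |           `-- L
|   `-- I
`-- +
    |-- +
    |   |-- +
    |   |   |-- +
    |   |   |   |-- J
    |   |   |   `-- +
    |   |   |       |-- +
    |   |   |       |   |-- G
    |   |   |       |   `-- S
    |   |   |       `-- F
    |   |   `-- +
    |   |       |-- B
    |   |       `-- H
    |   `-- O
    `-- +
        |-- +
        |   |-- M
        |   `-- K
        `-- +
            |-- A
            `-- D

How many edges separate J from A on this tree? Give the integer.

The MRCA of J and A is the node subtending ((((J,((G,S),F)),(B,H)),O),((M,K),(A,D))).
From J up to that node: 4 branches. From A up to the same node: 3 branches. Total: 4 + 3 = 7.

7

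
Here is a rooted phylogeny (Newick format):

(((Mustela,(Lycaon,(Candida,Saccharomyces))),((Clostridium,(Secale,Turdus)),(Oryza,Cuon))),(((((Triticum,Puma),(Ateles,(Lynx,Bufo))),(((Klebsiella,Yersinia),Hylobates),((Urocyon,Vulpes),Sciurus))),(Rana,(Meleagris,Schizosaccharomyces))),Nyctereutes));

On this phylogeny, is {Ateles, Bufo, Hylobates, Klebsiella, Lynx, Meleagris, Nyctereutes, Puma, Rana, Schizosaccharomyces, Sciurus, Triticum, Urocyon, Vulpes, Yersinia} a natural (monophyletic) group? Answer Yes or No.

Yes

The most recent common ancestor of these taxa subtends (((((Triticum,Puma),(Ateles,(Lynx,Bufo))),(((Klebsiella,Yersinia),Hylobates),((Urocyon,Vulpes),Sciurus))),(Rana,(Meleagris,Schizosaccharomyces))),Nyctereutes).
That clade has exactly 15 tips — every listed taxon and nothing else — so the group is monophyletic.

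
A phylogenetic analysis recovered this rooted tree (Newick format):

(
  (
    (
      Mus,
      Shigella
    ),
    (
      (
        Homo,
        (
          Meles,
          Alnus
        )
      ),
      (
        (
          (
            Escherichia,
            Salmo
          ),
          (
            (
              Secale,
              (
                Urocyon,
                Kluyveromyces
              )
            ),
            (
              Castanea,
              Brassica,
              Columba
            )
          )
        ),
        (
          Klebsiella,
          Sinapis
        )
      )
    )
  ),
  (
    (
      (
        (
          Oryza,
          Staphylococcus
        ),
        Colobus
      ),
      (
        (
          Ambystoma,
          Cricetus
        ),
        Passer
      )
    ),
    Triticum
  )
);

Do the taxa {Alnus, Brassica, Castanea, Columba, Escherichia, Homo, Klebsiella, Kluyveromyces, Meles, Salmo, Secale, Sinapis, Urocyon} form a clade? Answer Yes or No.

The most recent common ancestor of these taxa subtends ((Homo,(Meles,Alnus)),(((Escherichia,Salmo),((Secale,(Urocyon,Kluyveromyces)),(Castanea,Brassica,Columba))),(Klebsiella,Sinapis))).
That clade has exactly 13 tips — every listed taxon and nothing else — so the group is monophyletic.

Yes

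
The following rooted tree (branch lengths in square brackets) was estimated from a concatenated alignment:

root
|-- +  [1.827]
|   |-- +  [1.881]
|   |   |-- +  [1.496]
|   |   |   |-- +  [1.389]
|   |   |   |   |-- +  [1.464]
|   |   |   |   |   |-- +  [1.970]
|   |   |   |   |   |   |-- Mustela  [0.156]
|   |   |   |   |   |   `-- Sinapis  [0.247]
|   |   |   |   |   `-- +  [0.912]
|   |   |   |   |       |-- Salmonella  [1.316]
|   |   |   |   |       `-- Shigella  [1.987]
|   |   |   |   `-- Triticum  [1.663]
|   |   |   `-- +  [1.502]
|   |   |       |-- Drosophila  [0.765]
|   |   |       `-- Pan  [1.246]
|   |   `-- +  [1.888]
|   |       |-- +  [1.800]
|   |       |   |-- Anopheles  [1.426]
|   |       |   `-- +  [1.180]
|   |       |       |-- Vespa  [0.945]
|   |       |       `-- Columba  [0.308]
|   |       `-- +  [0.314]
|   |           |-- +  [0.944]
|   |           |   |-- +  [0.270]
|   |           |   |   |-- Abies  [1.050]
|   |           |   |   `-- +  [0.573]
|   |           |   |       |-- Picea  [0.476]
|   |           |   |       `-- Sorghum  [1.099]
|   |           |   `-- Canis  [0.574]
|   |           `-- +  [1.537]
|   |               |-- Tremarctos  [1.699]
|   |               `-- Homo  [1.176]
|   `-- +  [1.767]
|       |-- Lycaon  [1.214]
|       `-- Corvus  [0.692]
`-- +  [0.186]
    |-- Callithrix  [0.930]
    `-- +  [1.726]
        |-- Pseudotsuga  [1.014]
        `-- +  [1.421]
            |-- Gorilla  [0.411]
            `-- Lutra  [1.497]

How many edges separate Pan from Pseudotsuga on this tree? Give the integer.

The MRCA of Pan and Pseudotsuga is the root of the tree.
From Pan up to that node: 5 branches. From Pseudotsuga up to the same node: 3 branches. Total: 5 + 3 = 8.

8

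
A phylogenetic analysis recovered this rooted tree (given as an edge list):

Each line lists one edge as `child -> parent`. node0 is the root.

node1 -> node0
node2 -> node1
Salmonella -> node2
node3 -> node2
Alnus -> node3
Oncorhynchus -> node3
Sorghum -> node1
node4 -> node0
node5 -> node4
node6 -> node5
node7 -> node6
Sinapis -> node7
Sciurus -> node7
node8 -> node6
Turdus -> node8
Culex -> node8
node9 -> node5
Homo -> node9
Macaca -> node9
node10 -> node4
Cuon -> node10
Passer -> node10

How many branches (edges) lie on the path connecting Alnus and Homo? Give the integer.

The MRCA of Alnus and Homo is the root of the tree.
From Alnus up to that node: 4 branches. From Homo up to the same node: 4 branches. Total: 4 + 4 = 8.

8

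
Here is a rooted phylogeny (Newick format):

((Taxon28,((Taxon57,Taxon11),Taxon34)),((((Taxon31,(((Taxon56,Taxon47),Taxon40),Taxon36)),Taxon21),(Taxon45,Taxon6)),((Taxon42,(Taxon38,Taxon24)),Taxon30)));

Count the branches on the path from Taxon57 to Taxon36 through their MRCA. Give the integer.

The MRCA of Taxon57 and Taxon36 is the root of the tree.
From Taxon57 up to that node: 4 branches. From Taxon36 up to the same node: 6 branches. Total: 4 + 6 = 10.

10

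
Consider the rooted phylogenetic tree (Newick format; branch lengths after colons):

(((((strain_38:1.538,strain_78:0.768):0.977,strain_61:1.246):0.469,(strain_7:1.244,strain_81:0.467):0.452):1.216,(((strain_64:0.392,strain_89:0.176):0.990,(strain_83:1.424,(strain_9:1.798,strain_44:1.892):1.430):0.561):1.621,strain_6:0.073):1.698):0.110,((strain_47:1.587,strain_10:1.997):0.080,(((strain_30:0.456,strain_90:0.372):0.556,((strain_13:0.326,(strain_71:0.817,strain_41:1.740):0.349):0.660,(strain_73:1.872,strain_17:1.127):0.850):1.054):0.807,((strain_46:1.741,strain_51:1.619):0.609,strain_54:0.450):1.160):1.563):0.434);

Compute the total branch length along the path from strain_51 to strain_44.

12.697

The path runs strain_51 → … → MRCA → … → strain_44; the MRCA is the root of the tree.
Branch lengths along that path: 1.619 + 0.609 + 1.160 + 1.563 + 0.434 + 0.110 + 1.698 + 1.621 + 0.561 + 1.430 + 1.892 = 12.697.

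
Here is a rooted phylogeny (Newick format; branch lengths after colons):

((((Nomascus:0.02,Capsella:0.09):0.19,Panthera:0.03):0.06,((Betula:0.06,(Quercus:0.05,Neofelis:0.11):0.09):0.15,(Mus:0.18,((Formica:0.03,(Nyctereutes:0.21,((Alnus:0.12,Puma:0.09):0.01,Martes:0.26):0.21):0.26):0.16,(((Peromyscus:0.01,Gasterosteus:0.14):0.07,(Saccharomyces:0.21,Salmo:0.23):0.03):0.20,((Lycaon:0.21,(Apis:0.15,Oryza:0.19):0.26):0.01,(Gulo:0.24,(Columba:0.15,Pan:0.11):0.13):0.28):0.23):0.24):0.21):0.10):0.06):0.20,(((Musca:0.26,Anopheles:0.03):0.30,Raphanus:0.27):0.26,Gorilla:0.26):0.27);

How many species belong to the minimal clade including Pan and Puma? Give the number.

15

The MRCA of Pan and Puma is the node subtending ((Formica,(Nyctereutes,((Alnus,Puma),Martes))),(((Peromyscus,Gasterosteus),(Saccharomyces,Salmo)),((Lycaon,(Apis,Oryza)),(Gulo,(Columba,Pan))))).
That clade contains 15 terminal taxa: Alnus, Apis, Columba, Formica, Gasterosteus, Gulo, Lycaon, Martes, Nyctereutes, Oryza, Pan, Peromyscus, Puma, Saccharomyces, Salmo.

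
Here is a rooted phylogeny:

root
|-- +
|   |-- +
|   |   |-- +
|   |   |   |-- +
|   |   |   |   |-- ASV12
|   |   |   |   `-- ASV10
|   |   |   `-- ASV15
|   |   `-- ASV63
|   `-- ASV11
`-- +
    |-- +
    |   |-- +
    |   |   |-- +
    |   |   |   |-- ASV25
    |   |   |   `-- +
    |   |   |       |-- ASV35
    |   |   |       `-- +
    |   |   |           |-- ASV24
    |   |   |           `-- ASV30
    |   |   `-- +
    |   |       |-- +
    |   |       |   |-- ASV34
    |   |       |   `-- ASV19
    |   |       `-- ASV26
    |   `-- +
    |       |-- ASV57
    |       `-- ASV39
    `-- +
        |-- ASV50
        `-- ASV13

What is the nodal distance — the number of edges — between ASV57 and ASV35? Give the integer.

The MRCA of ASV57 and ASV35 is the node subtending (((ASV25,(ASV35,(ASV24,ASV30))),((ASV34,ASV19),ASV26)),(ASV57,ASV39)).
From ASV57 up to that node: 2 branches. From ASV35 up to the same node: 4 branches. Total: 2 + 4 = 6.

6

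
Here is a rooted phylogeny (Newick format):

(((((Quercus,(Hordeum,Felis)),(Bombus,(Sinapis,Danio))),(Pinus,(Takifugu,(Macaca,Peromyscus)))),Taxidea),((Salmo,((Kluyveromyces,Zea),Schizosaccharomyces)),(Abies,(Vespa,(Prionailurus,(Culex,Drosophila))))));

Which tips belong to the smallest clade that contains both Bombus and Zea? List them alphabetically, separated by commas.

Abies, Bombus, Culex, Danio, Drosophila, Felis, Hordeum, Kluyveromyces, Macaca, Peromyscus, Pinus, Prionailurus, Quercus, Salmo, Schizosaccharomyces, Sinapis, Takifugu, Taxidea, Vespa, Zea

Tracing Bombus: it sits inside (Bombus,(Sinapis,Danio)).
Tracing Zea: it sits inside (Kluyveromyces,Zea).
The smallest clade enclosing both is the whole tree (their MRCA is the root), so the answer is all 20 tips in alphabetical order.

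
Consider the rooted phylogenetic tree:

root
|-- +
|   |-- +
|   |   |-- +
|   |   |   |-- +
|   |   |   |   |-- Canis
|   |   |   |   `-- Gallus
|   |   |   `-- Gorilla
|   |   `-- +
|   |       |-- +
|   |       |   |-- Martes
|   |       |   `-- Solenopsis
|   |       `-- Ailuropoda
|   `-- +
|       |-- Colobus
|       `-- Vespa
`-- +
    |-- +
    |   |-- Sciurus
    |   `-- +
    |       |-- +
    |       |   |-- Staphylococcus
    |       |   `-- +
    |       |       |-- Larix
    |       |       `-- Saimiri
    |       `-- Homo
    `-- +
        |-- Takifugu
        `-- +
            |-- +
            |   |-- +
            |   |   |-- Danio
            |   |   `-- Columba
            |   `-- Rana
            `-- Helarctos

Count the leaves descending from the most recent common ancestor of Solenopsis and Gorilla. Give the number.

The MRCA of Solenopsis and Gorilla is the node subtending (((Canis,Gallus),Gorilla),((Martes,Solenopsis),Ailuropoda)).
That clade contains 6 terminal taxa: Ailuropoda, Canis, Gallus, Gorilla, Martes, Solenopsis.

6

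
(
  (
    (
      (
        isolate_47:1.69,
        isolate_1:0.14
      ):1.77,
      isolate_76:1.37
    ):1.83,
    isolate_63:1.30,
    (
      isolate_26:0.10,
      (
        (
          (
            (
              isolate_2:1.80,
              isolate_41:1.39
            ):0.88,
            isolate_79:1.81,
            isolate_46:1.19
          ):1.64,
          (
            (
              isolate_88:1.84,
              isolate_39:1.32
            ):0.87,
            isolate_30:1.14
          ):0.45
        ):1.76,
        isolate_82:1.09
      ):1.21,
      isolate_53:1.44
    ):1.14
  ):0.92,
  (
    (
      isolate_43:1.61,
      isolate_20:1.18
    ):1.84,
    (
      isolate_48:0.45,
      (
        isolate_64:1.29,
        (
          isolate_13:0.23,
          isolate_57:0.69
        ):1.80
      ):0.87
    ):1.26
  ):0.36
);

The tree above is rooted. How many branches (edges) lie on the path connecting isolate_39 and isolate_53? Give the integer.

6

The MRCA of isolate_39 and isolate_53 is the node subtending (isolate_26,((((isolate_2,isolate_41),isolate_79,isolate_46),((isolate_88,isolate_39),isolate_30)),isolate_82),isolate_53).
From isolate_39 up to that node: 5 branches. From isolate_53 up to the same node: 1 branch. Total: 5 + 1 = 6.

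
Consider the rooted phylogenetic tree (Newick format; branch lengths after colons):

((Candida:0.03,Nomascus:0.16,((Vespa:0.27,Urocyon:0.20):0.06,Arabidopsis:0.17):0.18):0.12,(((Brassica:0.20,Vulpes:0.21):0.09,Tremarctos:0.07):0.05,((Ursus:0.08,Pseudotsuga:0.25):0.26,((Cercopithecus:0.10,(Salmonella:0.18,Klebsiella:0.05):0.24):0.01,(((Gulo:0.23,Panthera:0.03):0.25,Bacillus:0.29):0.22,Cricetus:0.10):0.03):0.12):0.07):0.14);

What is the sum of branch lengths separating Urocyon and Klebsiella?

1.19

The path runs Urocyon → … → MRCA → … → Klebsiella; the MRCA is the root of the tree.
Branch lengths along that path: 0.20 + 0.06 + 0.18 + 0.12 + 0.14 + 0.07 + 0.12 + 0.01 + 0.24 + 0.05 = 1.19.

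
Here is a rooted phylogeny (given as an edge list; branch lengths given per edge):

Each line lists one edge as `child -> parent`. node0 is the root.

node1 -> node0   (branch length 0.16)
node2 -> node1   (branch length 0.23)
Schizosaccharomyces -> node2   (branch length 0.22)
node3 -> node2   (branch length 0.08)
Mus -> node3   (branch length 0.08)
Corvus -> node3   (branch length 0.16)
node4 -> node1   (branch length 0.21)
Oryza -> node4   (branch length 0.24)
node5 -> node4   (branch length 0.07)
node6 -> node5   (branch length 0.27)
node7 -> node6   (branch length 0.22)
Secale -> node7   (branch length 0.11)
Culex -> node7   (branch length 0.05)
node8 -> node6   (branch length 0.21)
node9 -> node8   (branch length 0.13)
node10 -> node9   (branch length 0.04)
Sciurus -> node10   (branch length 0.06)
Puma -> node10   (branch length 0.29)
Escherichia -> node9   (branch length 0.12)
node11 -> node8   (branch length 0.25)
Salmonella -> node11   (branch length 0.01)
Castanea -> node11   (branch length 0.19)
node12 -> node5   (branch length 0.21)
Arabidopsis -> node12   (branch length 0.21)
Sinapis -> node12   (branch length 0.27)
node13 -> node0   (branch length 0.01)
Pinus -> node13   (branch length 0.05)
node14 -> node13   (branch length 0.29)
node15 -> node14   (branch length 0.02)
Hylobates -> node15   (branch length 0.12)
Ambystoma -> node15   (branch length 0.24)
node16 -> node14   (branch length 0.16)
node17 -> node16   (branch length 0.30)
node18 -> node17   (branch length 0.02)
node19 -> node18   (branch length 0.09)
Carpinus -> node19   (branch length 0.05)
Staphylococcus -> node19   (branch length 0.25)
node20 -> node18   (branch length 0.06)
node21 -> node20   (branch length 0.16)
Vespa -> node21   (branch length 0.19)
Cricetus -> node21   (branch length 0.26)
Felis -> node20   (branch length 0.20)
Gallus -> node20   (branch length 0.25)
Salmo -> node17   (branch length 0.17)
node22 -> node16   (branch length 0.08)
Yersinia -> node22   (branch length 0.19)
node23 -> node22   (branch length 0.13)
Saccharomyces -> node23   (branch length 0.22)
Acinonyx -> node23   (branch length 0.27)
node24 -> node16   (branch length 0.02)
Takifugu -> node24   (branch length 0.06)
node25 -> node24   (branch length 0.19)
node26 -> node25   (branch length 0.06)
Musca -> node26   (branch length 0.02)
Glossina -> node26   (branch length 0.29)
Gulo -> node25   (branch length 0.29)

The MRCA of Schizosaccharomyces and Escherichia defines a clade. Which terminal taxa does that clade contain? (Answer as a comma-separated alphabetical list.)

Tracing Schizosaccharomyces: it sits inside (Schizosaccharomyces,(Mus,Corvus)).
Tracing Escherichia: it sits inside ((Sciurus,Puma),Escherichia).
The smallest clade enclosing both is ((Schizosaccharomyces,(Mus,Corvus)),(Oryza,(((Secale,Culex),(((Sciurus,Puma),Escherichia),(Salmonella,Castanea))),(Arabidopsis,Sinapis)))); the answer is its 13 terminal taxa in alphabetical order.

Arabidopsis, Castanea, Corvus, Culex, Escherichia, Mus, Oryza, Puma, Salmonella, Schizosaccharomyces, Sciurus, Secale, Sinapis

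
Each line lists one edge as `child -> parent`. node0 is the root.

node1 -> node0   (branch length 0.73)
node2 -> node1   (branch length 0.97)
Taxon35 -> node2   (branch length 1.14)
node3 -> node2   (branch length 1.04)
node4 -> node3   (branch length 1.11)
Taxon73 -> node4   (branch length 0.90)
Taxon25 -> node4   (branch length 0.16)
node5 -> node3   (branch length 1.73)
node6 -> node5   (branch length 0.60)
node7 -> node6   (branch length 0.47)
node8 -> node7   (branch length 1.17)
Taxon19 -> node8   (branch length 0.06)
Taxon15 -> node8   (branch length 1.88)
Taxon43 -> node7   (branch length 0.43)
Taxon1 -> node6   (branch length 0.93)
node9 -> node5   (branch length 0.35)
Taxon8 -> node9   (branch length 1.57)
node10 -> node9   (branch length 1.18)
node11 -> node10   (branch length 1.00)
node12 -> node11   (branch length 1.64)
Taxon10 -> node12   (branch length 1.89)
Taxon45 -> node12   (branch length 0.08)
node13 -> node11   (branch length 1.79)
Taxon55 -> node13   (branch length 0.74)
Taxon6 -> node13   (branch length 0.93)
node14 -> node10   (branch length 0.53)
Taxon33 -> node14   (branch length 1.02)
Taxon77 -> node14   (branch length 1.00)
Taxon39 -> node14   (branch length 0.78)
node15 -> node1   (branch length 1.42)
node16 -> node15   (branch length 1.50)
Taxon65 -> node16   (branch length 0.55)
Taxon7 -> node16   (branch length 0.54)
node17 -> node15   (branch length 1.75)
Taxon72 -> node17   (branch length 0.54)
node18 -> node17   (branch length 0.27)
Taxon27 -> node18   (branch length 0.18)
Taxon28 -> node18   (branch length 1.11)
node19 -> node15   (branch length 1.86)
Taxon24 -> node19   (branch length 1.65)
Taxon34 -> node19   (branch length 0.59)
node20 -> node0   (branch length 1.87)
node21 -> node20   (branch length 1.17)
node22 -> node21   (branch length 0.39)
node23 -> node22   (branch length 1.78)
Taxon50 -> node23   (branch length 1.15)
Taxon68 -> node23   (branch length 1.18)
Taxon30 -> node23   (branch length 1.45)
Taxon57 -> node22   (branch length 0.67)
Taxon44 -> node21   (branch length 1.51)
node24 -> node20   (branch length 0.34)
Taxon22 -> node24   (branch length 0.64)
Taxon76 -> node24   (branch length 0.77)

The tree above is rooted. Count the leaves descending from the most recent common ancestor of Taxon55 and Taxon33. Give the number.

7

The MRCA of Taxon55 and Taxon33 is the node subtending (((Taxon10,Taxon45),(Taxon55,Taxon6)),(Taxon33,Taxon77,Taxon39)).
That clade contains 7 terminal taxa: Taxon10, Taxon33, Taxon39, Taxon45, Taxon55, Taxon6, Taxon77.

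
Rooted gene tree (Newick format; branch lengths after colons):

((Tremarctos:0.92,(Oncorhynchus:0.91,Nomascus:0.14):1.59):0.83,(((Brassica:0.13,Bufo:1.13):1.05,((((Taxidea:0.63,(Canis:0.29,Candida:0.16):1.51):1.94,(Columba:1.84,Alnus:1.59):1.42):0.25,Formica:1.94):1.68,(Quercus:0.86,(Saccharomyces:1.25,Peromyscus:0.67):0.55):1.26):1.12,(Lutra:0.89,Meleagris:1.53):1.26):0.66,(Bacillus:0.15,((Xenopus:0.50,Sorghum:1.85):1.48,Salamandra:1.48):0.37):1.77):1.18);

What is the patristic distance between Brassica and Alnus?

7.24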